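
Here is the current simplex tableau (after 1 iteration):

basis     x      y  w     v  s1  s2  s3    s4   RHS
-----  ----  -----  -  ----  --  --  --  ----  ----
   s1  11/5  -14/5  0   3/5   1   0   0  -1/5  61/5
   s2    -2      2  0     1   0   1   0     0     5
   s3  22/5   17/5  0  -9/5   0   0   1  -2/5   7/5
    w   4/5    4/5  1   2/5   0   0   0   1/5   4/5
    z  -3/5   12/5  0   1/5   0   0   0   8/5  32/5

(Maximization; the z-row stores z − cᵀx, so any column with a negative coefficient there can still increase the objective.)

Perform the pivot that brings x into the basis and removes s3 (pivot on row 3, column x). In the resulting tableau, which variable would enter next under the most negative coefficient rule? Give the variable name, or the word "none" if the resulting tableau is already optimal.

Pivot element 22/5. New z-row = old z-row − (-3/5)·(row 3/(22/5)).
Updated z-row coefficients: x: 0, y: 63/22, w: 0, v: -1/22, s1: 0, s2: 0, s3: 3/22, s4: 17/11.
The most negative is -1/22 in column v, so v would enter next.

v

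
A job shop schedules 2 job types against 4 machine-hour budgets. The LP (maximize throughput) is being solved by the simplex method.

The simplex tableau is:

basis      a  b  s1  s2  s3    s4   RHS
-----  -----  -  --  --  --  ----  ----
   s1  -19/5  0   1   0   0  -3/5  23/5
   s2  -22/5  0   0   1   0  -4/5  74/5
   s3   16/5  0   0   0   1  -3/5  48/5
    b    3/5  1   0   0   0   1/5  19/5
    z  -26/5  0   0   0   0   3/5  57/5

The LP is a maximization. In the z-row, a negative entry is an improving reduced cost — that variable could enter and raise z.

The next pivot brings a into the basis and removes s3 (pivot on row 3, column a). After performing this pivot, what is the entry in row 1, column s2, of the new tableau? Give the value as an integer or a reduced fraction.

Pivot element is row 3, column a: 16/5.
Normalize row 3: new (row 3, s2) = 0/(16/5) = 0.
row 1 ← row 1 − (-19/5)·(new row 3): 0 − (-19/5)·0 = 0.

0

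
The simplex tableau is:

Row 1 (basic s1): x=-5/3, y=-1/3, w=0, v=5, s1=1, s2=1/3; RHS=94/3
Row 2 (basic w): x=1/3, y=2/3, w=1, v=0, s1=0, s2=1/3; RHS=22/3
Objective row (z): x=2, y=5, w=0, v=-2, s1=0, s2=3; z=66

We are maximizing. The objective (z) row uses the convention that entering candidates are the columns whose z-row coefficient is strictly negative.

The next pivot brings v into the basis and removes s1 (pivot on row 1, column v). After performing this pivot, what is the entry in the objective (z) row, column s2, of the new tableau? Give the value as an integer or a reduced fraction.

47/15

Pivot element is row 1, column v: 5.
Normalize row 1: new (row 1, s2) = (1/3)/5 = 1/15.
z-row ← z-row − (-2)·(new row 1): 3 − (-2)·(1/15) = 47/15.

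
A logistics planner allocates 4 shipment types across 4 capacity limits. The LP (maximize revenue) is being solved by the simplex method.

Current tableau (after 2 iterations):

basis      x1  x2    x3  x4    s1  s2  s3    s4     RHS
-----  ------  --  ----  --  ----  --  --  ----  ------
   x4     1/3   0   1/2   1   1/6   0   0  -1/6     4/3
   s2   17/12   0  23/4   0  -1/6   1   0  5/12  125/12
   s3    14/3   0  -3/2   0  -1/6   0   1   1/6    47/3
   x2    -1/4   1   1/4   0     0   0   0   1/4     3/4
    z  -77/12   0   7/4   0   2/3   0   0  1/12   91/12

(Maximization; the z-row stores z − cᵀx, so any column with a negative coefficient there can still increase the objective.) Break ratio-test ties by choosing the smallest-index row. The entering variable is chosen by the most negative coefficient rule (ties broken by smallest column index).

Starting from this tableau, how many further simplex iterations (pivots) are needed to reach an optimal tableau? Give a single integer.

2

pivot: x1 in, s3 out → z = 233/8
pivot: x3 in, x4 out → z = 497/17
No improving column remains; optimal.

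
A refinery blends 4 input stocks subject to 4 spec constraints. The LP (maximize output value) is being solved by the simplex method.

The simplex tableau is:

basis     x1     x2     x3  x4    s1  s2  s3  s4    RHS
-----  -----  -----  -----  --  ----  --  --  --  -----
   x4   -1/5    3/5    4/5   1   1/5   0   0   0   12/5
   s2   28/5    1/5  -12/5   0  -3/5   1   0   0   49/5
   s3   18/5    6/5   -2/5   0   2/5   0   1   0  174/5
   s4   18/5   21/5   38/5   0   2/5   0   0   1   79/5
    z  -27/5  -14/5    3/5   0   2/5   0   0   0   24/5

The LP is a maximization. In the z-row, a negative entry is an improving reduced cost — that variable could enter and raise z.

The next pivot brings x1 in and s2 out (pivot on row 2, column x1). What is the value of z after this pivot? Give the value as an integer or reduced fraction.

Minimum ratio for x1: (49/5)/(28/5) = 7/4.
z changes by −(z-row coeff of x1)·ratio = −(-27/5)·(7/4) = 189/20.
New z = 24/5 + (189/20) = 57/4.

57/4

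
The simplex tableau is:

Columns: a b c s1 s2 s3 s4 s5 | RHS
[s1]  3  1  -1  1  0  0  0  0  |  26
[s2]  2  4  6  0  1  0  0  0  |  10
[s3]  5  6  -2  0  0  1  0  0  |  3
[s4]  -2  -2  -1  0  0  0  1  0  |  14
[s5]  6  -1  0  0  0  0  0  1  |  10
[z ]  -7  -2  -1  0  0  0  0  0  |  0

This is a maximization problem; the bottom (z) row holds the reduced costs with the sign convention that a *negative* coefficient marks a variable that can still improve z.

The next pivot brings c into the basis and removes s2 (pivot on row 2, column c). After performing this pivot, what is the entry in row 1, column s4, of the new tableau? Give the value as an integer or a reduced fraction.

Pivot element is row 2, column c: 6.
Normalize row 2: new (row 2, s4) = 0/6 = 0.
row 1 ← row 1 − (-1)·(new row 2): 0 − (-1)·0 = 0.

0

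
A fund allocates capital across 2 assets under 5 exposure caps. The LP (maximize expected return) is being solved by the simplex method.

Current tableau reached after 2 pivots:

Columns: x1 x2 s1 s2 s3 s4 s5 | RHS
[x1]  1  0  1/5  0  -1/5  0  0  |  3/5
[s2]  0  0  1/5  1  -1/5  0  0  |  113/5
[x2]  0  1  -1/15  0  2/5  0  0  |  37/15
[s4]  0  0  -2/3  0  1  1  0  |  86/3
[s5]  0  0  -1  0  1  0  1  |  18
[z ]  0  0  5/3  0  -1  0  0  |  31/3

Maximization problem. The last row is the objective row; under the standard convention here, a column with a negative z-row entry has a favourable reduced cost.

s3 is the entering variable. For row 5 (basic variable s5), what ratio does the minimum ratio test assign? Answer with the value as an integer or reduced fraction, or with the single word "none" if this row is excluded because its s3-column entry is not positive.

Ratio = RHS / (s3 entry) = 18 / 1 = 18.

18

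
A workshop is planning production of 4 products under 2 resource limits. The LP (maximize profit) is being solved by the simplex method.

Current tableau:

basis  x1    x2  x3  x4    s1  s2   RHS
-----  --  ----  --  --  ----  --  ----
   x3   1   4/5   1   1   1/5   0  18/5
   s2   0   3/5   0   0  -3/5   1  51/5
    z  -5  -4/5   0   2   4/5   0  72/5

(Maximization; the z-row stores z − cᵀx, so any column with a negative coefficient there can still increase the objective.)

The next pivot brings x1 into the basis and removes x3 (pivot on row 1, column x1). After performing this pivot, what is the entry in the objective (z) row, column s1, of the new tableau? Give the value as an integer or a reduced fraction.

Pivot element is row 1, column x1: 1.
Normalize row 1: new (row 1, s1) = (1/5)/1 = 1/5.
z-row ← z-row − (-5)·(new row 1): 4/5 − (-5)·(1/5) = 9/5.

9/5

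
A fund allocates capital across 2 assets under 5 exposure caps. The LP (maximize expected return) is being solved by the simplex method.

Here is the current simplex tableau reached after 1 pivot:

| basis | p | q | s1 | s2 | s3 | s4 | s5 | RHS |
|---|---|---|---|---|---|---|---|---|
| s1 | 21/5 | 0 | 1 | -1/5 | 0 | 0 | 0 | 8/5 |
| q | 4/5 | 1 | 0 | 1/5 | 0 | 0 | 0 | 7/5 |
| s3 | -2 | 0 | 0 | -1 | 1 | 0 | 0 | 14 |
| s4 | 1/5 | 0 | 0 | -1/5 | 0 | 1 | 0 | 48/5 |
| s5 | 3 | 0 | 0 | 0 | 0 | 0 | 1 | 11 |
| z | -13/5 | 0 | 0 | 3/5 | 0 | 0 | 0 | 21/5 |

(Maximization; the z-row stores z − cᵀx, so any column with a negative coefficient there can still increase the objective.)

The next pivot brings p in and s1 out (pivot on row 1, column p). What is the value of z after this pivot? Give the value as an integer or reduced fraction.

Minimum ratio for p: (8/5)/(21/5) = 8/21.
z changes by −(z-row coeff of p)·ratio = −(-13/5)·(8/21) = 104/105.
New z = 21/5 + (104/105) = 109/21.

109/21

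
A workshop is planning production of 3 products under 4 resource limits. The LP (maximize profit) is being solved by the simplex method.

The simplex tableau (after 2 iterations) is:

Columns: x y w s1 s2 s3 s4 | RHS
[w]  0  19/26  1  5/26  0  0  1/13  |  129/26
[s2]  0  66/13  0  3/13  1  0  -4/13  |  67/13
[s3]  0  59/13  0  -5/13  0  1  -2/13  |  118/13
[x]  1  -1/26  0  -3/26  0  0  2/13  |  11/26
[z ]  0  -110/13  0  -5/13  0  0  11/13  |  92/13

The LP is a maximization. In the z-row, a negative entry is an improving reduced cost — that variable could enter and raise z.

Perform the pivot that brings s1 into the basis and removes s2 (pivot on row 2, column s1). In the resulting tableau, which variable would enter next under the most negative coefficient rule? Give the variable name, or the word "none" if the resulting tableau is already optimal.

Pivot element 3/13. New z-row = old z-row − (-5/13)·(row 2/(3/13)).
Updated z-row coefficients: x: 0, y: 0, w: 0, s1: 0, s2: 5/3, s3: 0, s4: 1/3.
No coefficient is strictly negative; the tableau after this pivot is optimal.

none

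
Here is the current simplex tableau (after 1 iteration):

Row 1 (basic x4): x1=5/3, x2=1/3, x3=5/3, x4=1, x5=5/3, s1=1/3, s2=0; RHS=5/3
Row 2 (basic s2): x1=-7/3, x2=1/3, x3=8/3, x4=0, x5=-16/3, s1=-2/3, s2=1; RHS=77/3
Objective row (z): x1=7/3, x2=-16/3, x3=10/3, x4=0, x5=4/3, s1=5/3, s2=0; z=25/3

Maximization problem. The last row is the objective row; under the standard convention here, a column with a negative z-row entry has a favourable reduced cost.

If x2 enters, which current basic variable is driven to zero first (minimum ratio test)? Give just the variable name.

x4

Ratios: row 1 (x4): (5/3)/(1/3) = 5; row 2 (s2): (77/3)/(1/3) = 77.
Minimum ratio 5 is in the x4 row, so x4 leaves.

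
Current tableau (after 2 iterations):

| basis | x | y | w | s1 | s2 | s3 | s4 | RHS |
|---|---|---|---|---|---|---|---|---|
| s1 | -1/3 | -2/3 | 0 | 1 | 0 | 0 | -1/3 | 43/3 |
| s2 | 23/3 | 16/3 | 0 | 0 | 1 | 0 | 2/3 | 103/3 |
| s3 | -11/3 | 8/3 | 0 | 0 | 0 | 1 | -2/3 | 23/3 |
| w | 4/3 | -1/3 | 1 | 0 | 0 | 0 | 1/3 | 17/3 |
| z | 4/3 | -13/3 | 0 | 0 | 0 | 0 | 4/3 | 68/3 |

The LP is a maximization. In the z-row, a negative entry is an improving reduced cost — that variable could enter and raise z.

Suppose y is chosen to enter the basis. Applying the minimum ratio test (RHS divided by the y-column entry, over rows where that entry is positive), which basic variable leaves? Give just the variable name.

Ratios: row 1 (s1): entry -2/3 ≤ 0, skip; row 2 (s2): (103/3)/(16/3) = 103/16; row 3 (s3): (23/3)/(8/3) = 23/8; row 4 (w): entry -1/3 ≤ 0, skip.
Minimum ratio 23/8 is in the s3 row, so s3 leaves.

s3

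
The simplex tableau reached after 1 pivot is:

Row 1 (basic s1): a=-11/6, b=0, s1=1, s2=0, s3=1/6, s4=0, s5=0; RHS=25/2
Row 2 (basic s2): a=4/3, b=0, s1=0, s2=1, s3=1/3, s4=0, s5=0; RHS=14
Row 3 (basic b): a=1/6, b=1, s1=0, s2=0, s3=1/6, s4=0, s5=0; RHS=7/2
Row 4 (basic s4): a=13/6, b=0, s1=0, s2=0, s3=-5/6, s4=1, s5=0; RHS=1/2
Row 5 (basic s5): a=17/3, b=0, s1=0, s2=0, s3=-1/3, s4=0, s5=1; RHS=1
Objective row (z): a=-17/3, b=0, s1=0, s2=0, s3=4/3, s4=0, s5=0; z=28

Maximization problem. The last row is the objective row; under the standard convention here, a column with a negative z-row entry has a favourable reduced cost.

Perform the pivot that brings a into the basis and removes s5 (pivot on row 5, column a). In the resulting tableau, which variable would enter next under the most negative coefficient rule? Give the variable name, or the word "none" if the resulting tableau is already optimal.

Pivot element 17/3. New z-row = old z-row − (-17/3)·(row 5/(17/3)).
Updated z-row coefficients: a: 0, b: 0, s1: 0, s2: 0, s3: 1, s4: 0, s5: 1.
No coefficient is strictly negative; the tableau after this pivot is optimal.

none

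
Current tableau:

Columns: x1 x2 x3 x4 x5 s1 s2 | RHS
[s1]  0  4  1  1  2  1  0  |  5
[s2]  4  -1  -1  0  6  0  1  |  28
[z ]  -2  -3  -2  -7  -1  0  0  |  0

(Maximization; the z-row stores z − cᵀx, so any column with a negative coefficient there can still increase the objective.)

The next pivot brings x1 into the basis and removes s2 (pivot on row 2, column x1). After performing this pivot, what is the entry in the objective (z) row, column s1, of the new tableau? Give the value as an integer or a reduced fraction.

0

Pivot element is row 2, column x1: 4.
Normalize row 2: new (row 2, s1) = 0/4 = 0.
z-row ← z-row − (-2)·(new row 2): 0 − (-2)·0 = 0.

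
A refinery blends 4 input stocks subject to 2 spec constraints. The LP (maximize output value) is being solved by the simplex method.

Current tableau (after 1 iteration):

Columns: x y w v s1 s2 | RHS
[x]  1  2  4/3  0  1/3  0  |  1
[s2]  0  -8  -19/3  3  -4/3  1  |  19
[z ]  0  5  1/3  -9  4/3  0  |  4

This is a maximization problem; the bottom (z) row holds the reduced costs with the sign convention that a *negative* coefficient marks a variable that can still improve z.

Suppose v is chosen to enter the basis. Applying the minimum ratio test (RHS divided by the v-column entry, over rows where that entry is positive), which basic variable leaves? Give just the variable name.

s2

Ratios: row 1 (x): entry 0 ≤ 0, skip; row 2 (s2): 19/3 = 19/3.
Minimum ratio 19/3 is in the s2 row, so s2 leaves.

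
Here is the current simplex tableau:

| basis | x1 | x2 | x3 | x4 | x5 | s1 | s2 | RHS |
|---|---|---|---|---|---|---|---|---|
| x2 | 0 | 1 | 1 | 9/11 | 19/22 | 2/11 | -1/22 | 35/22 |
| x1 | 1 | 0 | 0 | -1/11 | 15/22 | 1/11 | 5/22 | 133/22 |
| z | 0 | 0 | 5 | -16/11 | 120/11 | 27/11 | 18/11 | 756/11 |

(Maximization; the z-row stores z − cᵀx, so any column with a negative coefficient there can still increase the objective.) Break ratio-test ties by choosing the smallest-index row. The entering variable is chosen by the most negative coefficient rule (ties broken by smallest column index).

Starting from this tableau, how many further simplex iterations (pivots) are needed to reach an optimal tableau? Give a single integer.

pivot: x4 in, x2 out → z = 644/9
No improving column remains; optimal.

1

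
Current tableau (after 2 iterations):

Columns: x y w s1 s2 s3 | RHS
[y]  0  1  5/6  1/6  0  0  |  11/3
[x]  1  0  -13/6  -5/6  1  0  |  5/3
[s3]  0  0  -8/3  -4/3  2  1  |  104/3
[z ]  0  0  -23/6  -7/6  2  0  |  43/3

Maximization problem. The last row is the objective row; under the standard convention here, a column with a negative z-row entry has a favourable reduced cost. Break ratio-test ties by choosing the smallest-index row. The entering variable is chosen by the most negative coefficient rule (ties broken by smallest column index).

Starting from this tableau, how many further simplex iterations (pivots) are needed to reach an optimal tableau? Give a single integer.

pivot: w in, y out → z = 156/5
pivot: s1 in, w out → z = 40
No improving column remains; optimal.

2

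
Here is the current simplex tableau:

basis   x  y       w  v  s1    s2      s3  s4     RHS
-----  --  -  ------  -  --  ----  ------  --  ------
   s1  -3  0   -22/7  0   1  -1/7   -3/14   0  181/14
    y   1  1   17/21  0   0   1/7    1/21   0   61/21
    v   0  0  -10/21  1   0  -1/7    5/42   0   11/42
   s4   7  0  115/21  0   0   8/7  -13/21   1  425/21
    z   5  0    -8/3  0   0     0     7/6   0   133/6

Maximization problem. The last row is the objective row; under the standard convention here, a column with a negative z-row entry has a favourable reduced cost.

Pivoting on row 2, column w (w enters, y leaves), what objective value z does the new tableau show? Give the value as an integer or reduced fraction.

1079/34

Minimum ratio for w: (61/21)/(17/21) = 61/17.
z changes by −(z-row coeff of w)·ratio = −(-8/3)·(61/17) = 488/51.
New z = 133/6 + (488/51) = 1079/34.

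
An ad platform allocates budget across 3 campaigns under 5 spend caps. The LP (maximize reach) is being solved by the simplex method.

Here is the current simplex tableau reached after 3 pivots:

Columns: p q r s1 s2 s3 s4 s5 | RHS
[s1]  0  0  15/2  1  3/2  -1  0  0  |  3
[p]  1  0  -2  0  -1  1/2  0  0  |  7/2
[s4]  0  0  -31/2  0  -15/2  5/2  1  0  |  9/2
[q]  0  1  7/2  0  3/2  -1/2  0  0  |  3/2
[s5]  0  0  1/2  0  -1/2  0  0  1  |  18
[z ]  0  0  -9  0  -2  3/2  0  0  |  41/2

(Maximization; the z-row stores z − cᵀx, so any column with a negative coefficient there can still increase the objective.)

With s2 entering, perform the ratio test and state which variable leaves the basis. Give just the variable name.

Ratios: row 1 (s1): 3/(3/2) = 2; row 2 (p): entry -1 ≤ 0, skip; row 3 (s4): entry -15/2 ≤ 0, skip; row 4 (q): (3/2)/(3/2) = 1; row 5 (s5): entry -1/2 ≤ 0, skip.
Minimum ratio 1 is in the q row, so q leaves.

q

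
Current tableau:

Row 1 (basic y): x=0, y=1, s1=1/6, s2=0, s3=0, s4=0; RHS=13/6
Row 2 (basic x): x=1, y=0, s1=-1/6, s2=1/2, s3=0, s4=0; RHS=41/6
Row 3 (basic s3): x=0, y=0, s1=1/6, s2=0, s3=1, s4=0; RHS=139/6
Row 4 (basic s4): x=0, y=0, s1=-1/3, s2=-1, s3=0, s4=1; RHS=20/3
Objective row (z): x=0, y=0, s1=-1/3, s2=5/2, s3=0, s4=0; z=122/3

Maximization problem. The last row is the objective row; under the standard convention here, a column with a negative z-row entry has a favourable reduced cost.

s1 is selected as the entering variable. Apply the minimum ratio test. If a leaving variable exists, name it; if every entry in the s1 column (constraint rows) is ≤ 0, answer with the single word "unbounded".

Ratios: row 1 (y): (13/6)/(1/6) = 13; row 2 (x): entry -1/6 ≤ 0, skip; row 3 (s3): (139/6)/(1/6) = 139; row 4 (s4): entry -1/3 ≤ 0, skip.
Minimum ratio is in the y row, so y leaves.

y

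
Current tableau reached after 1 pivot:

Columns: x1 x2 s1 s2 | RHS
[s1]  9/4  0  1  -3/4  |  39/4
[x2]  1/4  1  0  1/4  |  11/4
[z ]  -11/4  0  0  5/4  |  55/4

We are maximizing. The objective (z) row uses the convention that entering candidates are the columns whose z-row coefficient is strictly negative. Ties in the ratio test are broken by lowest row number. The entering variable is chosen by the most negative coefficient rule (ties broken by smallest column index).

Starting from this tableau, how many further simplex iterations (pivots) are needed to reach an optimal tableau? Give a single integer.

pivot: x1 in, s1 out → z = 77/3
No improving column remains; optimal.

1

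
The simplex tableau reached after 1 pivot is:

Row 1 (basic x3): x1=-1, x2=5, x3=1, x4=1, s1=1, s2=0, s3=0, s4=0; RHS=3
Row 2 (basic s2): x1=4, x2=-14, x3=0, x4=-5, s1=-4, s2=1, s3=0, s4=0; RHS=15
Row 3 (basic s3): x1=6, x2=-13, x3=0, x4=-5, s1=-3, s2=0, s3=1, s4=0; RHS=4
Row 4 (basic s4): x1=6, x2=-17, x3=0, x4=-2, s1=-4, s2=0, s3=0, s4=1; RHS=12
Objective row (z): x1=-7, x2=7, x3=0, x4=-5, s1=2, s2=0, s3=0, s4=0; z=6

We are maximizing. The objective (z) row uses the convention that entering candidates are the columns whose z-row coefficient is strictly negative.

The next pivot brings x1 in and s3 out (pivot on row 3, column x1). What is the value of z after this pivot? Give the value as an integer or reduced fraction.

Minimum ratio for x1: 4/6 = 2/3.
z changes by −(z-row coeff of x1)·ratio = −(-7)·(2/3) = 14/3.
New z = 6 + (14/3) = 32/3.

32/3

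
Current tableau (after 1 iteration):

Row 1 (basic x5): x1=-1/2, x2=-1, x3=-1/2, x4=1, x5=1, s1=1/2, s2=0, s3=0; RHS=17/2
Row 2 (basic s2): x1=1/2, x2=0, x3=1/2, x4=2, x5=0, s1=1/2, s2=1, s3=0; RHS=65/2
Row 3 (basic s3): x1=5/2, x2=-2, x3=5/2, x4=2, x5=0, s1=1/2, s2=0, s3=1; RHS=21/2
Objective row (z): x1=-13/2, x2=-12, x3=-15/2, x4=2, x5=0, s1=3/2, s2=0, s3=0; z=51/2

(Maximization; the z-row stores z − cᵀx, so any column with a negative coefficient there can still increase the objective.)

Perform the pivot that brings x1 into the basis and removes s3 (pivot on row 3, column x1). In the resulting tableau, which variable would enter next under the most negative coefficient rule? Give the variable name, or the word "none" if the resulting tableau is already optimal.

x2

Pivot element 5/2. New z-row = old z-row − (-13/2)·(row 3/(5/2)).
Updated z-row coefficients: x1: 0, x2: -86/5, x3: -1, x4: 36/5, x5: 0, s1: 14/5, s2: 0, s3: 13/5.
The most negative is -86/5 in column x2, so x2 would enter next.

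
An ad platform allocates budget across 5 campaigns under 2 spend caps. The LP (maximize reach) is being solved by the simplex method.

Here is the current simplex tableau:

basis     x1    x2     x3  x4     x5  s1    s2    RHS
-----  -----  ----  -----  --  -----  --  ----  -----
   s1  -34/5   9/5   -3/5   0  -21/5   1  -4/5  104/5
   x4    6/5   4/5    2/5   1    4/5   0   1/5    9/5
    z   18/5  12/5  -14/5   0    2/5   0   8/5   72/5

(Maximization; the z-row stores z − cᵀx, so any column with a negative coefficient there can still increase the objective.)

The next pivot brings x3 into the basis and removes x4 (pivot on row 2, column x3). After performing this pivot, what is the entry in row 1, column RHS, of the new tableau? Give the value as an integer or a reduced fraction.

Pivot element is row 2, column x3: 2/5.
Normalize row 2: new (row 2, RHS) = (9/5)/(2/5) = 9/2.
row 1 ← row 1 − (-3/5)·(new row 2): 104/5 − (-3/5)·(9/2) = 47/2.

47/2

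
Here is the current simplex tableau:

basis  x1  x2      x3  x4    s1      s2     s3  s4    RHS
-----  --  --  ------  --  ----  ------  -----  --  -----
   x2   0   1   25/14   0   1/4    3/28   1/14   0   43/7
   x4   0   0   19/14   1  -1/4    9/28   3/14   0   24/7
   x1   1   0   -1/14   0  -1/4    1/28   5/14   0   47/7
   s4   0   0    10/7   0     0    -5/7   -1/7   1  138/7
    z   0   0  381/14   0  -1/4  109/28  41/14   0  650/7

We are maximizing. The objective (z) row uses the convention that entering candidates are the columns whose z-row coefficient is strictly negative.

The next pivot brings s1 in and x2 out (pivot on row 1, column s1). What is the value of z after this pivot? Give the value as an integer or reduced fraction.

99

Minimum ratio for s1: (43/7)/(1/4) = 172/7.
z changes by −(z-row coeff of s1)·ratio = −(-1/4)·(172/7) = 43/7.
New z = 650/7 + (43/7) = 99.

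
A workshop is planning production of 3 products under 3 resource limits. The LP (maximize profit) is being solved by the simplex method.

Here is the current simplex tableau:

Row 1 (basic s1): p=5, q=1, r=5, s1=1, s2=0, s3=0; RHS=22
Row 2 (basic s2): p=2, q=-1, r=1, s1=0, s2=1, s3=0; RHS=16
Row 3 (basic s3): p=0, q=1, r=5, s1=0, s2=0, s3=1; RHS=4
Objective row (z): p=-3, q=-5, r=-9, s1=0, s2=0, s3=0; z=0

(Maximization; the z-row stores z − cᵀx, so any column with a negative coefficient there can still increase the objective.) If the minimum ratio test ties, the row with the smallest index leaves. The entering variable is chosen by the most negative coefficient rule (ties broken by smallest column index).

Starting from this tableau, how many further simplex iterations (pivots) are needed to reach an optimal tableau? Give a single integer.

3

pivot: r in, s3 out → z = 36/5
pivot: q in, r out → z = 20
pivot: p in, s1 out → z = 154/5
No improving column remains; optimal.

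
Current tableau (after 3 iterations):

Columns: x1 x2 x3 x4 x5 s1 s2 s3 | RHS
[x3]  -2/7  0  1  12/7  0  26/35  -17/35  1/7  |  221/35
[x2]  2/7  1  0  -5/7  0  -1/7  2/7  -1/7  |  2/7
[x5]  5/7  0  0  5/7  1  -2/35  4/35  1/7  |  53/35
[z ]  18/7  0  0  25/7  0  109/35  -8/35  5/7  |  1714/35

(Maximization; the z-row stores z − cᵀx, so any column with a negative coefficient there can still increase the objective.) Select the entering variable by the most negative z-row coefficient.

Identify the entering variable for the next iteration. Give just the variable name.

s2

Objective-row coefficients: x1: 18/7, x2: 0, x3: 0, x4: 25/7, x5: 0, s1: 109/35, s2: -8/35, s3: 5/7.
The most negative is -8/35 in column s2, so s2 enters.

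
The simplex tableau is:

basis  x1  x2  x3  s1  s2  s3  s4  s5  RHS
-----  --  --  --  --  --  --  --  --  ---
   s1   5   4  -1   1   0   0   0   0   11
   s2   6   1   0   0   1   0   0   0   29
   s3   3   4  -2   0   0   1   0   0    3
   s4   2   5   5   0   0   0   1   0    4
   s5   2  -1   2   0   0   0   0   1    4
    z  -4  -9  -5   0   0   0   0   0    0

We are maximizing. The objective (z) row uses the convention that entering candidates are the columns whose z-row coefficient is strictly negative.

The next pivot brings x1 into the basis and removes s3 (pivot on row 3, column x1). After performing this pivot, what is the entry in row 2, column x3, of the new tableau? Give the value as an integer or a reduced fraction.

Pivot element is row 3, column x1: 3.
Normalize row 3: new (row 3, x3) = (-2)/3 = -2/3.
row 2 ← row 2 − 6·(new row 3): 0 − 6·(-2/3) = 4.

4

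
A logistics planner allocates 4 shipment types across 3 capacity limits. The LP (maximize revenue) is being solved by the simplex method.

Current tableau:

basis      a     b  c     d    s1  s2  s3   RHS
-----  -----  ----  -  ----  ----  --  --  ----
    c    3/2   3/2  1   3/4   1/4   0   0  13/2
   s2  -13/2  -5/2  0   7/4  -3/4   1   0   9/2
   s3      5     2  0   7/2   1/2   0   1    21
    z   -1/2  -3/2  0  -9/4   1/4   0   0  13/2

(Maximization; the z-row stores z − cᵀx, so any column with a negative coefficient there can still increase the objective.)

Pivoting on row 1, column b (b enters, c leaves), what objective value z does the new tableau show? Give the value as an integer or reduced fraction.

Minimum ratio for b: (13/2)/(3/2) = 13/3.
z changes by −(z-row coeff of b)·ratio = −(-3/2)·(13/3) = 13/2.
New z = 13/2 + (13/2) = 13.

13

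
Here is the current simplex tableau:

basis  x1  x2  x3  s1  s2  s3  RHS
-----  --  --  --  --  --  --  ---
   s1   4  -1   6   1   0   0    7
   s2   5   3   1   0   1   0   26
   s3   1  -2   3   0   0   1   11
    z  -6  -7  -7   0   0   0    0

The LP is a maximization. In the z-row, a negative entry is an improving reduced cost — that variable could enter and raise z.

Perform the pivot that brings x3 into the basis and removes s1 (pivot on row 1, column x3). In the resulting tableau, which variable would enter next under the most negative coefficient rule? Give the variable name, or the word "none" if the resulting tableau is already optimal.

x2

Pivot element 6. New z-row = old z-row − (-7)·(row 1/6).
Updated z-row coefficients: x1: -4/3, x2: -49/6, x3: 0, s1: 7/6, s2: 0, s3: 0.
The most negative is -49/6 in column x2, so x2 would enter next.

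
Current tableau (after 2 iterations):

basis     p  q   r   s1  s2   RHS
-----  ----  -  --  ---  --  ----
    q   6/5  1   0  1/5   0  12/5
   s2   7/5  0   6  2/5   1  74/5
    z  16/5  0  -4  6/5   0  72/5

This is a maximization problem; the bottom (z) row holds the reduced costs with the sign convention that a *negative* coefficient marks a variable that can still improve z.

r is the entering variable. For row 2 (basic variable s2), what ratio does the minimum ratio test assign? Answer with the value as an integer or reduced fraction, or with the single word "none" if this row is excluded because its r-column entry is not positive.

37/15

Ratio = RHS / (r entry) = (74/5) / 6 = 37/15.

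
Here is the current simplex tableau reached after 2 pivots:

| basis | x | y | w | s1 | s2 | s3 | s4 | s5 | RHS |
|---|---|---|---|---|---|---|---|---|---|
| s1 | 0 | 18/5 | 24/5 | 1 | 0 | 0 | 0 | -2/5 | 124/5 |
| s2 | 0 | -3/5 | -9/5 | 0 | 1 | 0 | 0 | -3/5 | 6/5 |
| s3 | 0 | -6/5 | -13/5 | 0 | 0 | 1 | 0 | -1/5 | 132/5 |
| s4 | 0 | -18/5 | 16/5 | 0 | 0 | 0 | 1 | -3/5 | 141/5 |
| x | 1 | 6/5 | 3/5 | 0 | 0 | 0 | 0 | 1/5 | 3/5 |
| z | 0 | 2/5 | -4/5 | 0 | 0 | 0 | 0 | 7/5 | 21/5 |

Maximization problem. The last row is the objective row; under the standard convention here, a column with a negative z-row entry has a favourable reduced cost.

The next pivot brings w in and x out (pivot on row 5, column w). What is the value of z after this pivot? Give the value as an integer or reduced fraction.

5

Minimum ratio for w: (3/5)/(3/5) = 1.
z changes by −(z-row coeff of w)·ratio = −(-4/5)·1 = 4/5.
New z = 21/5 + (4/5) = 5.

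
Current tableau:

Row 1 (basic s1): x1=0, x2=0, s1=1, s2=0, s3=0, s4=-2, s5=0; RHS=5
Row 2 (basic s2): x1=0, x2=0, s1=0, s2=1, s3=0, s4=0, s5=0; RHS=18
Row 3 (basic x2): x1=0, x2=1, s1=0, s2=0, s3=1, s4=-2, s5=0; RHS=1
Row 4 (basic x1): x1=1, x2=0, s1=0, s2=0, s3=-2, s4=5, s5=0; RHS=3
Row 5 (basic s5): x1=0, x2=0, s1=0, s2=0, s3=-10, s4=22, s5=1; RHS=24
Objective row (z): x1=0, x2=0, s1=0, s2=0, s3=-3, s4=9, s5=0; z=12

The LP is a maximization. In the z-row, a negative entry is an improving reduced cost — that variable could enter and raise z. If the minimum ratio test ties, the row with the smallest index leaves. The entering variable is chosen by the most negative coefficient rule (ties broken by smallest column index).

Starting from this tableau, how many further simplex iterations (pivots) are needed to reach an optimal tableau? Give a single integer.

1

pivot: s3 in, x2 out → z = 15
No improving column remains; optimal.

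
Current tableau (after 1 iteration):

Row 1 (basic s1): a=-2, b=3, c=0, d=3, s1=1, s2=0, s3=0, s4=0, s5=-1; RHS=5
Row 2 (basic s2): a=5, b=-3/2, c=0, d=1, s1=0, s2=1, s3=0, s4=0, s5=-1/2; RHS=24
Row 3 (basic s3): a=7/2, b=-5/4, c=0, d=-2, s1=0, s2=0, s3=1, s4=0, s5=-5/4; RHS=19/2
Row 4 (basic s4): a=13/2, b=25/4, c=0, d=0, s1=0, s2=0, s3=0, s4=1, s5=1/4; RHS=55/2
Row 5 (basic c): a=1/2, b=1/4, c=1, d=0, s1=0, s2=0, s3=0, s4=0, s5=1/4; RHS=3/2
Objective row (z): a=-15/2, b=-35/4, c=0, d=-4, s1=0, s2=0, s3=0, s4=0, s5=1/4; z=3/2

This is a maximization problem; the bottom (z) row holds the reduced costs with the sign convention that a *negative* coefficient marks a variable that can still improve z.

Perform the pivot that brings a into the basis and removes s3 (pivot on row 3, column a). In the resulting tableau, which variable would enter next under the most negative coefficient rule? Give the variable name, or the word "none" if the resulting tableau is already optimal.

Pivot element 7/2. New z-row = old z-row − (-15/2)·(row 3/(7/2)).
Updated z-row coefficients: a: 0, b: -80/7, c: 0, d: -58/7, s1: 0, s2: 0, s3: 15/7, s4: 0, s5: -17/7.
The most negative is -80/7 in column b, so b would enter next.

b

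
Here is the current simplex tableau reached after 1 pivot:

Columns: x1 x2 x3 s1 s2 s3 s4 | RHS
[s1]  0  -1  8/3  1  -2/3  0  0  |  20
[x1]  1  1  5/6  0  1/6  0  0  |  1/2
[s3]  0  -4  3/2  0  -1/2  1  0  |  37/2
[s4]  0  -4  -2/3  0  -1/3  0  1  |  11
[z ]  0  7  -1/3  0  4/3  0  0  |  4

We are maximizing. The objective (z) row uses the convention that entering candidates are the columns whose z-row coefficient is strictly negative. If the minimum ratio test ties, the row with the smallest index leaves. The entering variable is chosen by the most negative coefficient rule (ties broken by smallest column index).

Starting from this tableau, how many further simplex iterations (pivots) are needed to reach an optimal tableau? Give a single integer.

pivot: x3 in, x1 out → z = 21/5
No improving column remains; optimal.

1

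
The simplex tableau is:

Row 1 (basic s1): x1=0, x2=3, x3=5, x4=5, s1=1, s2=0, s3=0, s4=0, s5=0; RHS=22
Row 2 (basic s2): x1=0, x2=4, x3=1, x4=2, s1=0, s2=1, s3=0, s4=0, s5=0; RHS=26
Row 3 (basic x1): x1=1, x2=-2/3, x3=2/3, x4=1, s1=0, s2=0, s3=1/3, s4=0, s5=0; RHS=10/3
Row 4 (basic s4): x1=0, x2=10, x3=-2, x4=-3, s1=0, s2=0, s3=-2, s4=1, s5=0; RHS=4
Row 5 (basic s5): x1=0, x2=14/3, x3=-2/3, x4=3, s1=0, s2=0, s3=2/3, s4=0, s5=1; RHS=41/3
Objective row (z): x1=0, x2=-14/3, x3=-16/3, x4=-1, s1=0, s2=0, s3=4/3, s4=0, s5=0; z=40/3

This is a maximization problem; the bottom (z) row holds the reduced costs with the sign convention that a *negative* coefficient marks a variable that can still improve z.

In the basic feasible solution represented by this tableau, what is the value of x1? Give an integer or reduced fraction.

10/3

x1 is basic (row 3); its value is the RHS of that row: 10/3.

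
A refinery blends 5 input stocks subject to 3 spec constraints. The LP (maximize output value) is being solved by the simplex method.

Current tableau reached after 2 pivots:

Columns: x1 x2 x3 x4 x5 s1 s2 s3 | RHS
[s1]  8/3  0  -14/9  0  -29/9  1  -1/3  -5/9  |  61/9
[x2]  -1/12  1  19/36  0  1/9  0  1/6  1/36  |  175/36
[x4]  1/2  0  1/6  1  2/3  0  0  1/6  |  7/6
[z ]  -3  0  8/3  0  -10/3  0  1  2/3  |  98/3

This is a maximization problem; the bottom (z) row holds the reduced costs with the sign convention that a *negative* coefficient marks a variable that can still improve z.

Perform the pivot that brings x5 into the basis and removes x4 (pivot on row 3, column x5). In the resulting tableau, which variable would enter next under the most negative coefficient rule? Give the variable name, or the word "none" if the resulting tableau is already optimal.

Pivot element 2/3. New z-row = old z-row − (-10/3)·(row 3/(2/3)).
Updated z-row coefficients: x1: -1/2, x2: 0, x3: 7/2, x4: 5, x5: 0, s1: 0, s2: 1, s3: 3/2.
The most negative is -1/2 in column x1, so x1 would enter next.

x1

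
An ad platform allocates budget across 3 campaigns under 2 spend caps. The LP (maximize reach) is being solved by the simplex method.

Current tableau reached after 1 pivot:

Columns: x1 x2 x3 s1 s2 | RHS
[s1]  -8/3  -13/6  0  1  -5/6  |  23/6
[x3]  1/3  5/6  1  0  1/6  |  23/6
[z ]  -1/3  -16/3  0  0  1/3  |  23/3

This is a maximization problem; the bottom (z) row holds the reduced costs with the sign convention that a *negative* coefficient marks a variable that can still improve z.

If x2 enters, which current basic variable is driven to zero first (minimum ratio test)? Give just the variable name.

Ratios: row 1 (s1): entry -13/6 ≤ 0, skip; row 2 (x3): (23/6)/(5/6) = 23/5.
Minimum ratio 23/5 is in the x3 row, so x3 leaves.

x3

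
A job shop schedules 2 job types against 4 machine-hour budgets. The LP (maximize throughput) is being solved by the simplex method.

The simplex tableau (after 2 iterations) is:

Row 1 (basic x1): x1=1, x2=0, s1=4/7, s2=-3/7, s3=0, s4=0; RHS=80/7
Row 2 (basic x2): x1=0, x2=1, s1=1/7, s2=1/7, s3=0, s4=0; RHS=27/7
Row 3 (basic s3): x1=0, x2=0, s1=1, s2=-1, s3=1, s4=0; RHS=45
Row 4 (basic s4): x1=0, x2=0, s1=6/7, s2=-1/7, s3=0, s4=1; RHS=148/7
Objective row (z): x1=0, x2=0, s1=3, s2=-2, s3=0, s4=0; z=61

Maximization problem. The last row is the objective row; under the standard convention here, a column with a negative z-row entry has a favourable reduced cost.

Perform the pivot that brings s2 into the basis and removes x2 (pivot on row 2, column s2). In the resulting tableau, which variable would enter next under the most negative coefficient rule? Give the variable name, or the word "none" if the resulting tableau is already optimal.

none

Pivot element 1/7. New z-row = old z-row − (-2)·(row 2/(1/7)).
Updated z-row coefficients: x1: 0, x2: 14, s1: 5, s2: 0, s3: 0, s4: 0.
No coefficient is strictly negative; the tableau after this pivot is optimal.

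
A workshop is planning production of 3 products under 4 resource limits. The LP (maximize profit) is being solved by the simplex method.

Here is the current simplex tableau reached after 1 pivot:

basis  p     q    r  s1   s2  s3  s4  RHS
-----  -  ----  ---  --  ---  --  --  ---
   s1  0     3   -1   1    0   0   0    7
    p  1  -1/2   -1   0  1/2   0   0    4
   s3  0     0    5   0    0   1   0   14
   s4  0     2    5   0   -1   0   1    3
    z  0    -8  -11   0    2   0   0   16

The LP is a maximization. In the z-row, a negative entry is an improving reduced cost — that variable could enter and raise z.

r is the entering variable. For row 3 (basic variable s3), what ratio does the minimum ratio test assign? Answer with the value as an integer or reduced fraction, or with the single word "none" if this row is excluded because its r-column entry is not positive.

Ratio = RHS / (r entry) = 14 / 5 = 14/5.

14/5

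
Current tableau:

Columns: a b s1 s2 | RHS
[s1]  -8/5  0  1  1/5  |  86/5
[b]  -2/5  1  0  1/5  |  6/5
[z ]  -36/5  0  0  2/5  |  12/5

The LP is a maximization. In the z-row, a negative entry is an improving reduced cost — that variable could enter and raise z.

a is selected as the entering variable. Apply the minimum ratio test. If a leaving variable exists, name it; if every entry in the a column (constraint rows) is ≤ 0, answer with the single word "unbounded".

a-column entries: row 1: -8/5, row 2: -2/5. All ≤ 0, so a can increase without bound; the LP is unbounded in this direction.

unbounded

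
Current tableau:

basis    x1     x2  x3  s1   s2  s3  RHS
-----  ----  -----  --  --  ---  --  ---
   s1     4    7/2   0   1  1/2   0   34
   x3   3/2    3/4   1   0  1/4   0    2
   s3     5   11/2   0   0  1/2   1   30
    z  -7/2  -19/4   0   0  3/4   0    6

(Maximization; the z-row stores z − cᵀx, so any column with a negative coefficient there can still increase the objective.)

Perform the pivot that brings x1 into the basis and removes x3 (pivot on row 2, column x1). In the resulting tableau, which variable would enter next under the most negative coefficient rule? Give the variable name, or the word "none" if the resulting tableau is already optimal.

x2

Pivot element 3/2. New z-row = old z-row − (-7/2)·(row 2/(3/2)).
Updated z-row coefficients: x1: 0, x2: -3, x3: 7/3, s1: 0, s2: 4/3, s3: 0.
The most negative is -3 in column x2, so x2 would enter next.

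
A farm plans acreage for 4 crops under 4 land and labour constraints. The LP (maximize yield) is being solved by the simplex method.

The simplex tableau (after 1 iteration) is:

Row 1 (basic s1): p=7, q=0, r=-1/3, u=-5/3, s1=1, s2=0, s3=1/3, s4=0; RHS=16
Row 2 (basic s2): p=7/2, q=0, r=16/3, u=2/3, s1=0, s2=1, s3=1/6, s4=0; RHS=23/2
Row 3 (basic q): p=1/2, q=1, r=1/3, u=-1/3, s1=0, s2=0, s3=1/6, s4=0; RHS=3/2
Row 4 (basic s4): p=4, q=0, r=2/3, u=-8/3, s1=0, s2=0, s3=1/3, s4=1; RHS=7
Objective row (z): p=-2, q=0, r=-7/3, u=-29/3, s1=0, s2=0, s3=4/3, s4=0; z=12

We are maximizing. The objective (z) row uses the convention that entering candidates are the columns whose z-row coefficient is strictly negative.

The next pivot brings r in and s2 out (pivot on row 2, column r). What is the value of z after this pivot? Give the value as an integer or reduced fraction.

545/32

Minimum ratio for r: (23/2)/(16/3) = 69/32.
z changes by −(z-row coeff of r)·ratio = −(-7/3)·(69/32) = 161/32.
New z = 12 + (161/32) = 545/32.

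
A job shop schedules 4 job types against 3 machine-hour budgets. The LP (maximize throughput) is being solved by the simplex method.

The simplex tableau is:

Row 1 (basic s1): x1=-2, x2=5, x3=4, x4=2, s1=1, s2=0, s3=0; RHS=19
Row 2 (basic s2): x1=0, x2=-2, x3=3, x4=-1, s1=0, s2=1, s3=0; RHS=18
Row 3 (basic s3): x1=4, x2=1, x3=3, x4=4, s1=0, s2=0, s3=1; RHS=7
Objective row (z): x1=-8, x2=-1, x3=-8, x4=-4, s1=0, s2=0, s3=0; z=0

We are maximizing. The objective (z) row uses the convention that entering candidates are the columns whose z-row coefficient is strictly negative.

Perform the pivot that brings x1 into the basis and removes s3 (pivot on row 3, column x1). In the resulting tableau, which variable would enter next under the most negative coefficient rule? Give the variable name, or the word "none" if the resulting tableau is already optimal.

Pivot element 4. New z-row = old z-row − (-8)·(row 3/4).
Updated z-row coefficients: x1: 0, x2: 1, x3: -2, x4: 4, s1: 0, s2: 0, s3: 2.
The most negative is -2 in column x3, so x3 would enter next.

x3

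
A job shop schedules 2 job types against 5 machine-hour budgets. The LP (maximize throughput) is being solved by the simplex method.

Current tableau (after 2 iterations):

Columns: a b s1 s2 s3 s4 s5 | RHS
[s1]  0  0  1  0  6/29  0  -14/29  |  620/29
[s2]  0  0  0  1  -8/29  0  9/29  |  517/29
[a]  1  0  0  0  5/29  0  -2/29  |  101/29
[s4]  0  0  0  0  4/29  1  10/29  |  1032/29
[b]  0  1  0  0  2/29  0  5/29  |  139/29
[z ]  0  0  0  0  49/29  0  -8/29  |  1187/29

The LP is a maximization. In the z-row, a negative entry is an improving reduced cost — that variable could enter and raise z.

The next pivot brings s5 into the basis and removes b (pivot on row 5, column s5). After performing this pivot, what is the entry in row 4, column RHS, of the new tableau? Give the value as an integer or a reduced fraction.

Pivot element is row 5, column s5: 5/29.
Normalize row 5: new (row 5, RHS) = (139/29)/(5/29) = 139/5.
row 4 ← row 4 − (10/29)·(new row 5): 1032/29 − (10/29)·(139/5) = 26.

26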